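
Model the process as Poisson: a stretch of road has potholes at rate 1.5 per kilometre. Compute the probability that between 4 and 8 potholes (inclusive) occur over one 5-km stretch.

Over the interval, μ = 1.5 × 5 = 7.5 (a 5-km stretch = 5 kilometres).
P(4 ≤ N ≤ 8) = Σ_{j=4}^{8} e^(−7.5) · 7.5^j/j! ≈ 0.6028.

0.6028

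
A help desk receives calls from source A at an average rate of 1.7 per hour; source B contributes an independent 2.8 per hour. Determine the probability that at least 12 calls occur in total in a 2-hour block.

0.1970

Independent Poisson processes superpose: combined rate λ = 1.7 + 2.8 = 4.5 per hour.
Over the interval, μ = 4.5 × 2 = 9 (a 2-hour block = 2 hours).
P(N ≥ 12) = 1 − P(N ≤ 11) ≈ 0.1970.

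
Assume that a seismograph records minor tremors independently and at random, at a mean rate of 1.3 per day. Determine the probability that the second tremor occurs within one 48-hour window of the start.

Over the interval, μ = 1.3 × 2 = 2.6 (a 48-hour window = 2 days).
The second arrival falls in the interval iff at least 2 events occur there: P(S_2 ≤ t) = P(N ≥ 2) = 1 − P(N ≤ 1) ≈ 0.7326.

0.7326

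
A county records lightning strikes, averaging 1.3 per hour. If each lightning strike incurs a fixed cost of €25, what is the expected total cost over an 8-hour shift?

€260

E[N] = 1.3 × 8 = 10.4 (an 8-hour shift = 8 hours); E[cost] = 10.4 × €25 = €260.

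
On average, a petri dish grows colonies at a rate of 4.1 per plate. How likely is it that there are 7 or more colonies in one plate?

With mean μ = 4.1 per plate,
P(N ≥ 7) = 1 − P(N ≤ 6) = 1 − Σ_{j=0}^{6} e^(−μ) μ^j/j! ≈ 0.1214.

0.1214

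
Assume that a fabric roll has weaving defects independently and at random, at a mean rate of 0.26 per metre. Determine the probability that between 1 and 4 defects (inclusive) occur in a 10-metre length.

0.8031

Over the interval, μ = 0.26 × 10 = 2.6 (a 10-metre length = 10 metres).
P(1 ≤ N ≤ 4) = Σ_{j=1}^{4} e^(−2.6) · 2.6^j/j! ≈ 0.8031.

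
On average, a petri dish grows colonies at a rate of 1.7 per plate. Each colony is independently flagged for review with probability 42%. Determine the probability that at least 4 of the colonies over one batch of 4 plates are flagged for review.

Thinning: the colonies that are flagged for review themselves form a Poisson process with rate 0.42 × 1.7 = 0.714 per plate.
Over the interval, μ = 0.714 × 4 = 2.856 (a batch of 4 plates = 4 plates).
P(N ≥ 4) = 1 − P(N ≤ 3) ≈ 0.3205.

0.3205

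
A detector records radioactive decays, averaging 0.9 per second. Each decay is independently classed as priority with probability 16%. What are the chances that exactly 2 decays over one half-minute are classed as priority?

0.1241

Thinning: the decays that are classed as priority themselves form a Poisson process with rate 0.16 × 0.9 = 0.144 per second.
Over the interval, μ = 0.144 × 30 = 4.32 (a half-minute = 30 seconds).
P(N = 2) = e^(−4.32) · 4.32^2/2! ≈ 0.1241.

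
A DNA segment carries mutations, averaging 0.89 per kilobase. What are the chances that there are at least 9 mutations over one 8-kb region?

0.2867

Over the interval, μ = 0.89 × 8 = 7.12 (an 8-kb region = 8 kilobases).
P(N ≥ 9) = 1 − P(N ≤ 8) = 1 − Σ_{j=0}^{8} e^(−μ) μ^j/j! ≈ 0.2867.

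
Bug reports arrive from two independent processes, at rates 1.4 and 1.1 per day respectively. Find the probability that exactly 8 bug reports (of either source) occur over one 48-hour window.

0.0653

Independent Poisson processes superpose: combined rate λ = 1.4 + 1.1 = 2.5 per day.
Over the interval, μ = 2.5 × 2 = 5 (a 48-hour window = 2 days).
P(N = 8) = e^(−5) · 5^8/8! ≈ 0.0653.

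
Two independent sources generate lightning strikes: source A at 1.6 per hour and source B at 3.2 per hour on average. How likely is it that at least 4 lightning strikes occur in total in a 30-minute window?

0.2213

Independent Poisson processes superpose: combined rate λ = 1.6 + 3.2 = 4.8 per hour.
Over the interval, μ = 4.8 × 0.5 = 2.4 (a 30-minute window = 0.5 hours).
P(N ≥ 4) = 1 − P(N ≤ 3) ≈ 0.2213.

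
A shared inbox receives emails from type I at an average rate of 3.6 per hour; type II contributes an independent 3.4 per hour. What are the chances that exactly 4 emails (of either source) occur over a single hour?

0.0912

Independent Poisson processes superpose: combined rate λ = 3.6 + 3.4 = 7 per hour.
So μ = 7.
P(N = 4) = e^(−7) · 7^4/4! ≈ 0.0912.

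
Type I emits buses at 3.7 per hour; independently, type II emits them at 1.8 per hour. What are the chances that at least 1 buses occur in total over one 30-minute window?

Independent Poisson processes superpose: combined rate λ = 3.7 + 1.8 = 5.5 per hour.
Over the interval, μ = 5.5 × 0.5 = 2.75 (a 30-minute window = 0.5 hours).
P(N ≥ 1) = 1 − P(N ≤ 0) ≈ 0.9361.

0.9361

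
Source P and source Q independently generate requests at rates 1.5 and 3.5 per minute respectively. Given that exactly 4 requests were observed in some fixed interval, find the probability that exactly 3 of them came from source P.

Given the total, each event is independently from source P with probability p = λ_P/(λ_P+λ_Q) = 1.5/5 = 0.3000.
So K ~ Binomial(4, 1.5/5): P(K = 3) = C(4,3) · (1.5/5)^3 · (3.5/5)^1 ≈ 0.0756.

0.0756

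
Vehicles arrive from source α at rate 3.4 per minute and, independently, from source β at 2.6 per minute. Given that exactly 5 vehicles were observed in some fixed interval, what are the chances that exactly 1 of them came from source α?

0.0999

Given the total, each event is independently from source α with probability p = λ_α/(λ_α+λ_β) = 3.4/6 ≈ 0.5667.
So K ~ Binomial(5, 3.4/6): P(K = 1) = C(5,1) · (3.4/6)^1 · (2.6/6)^4 ≈ 0.0999.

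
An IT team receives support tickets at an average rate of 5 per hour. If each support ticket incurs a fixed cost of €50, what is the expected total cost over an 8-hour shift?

€2000

E[N] = 5 × 8 = 40 (an 8-hour shift = 8 hours); E[cost] = 40 × €50 = €2000.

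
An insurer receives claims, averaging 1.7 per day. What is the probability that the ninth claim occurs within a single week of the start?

Over the interval, μ = 1.7 × 7 = 11.9 (a week = 7 days).
The ninth arrival falls in the interval iff at least 9 events occur there: P(S_9 ≤ t) = P(N ≥ 9) = 1 − P(N ≤ 8) ≈ 0.8383.

0.8383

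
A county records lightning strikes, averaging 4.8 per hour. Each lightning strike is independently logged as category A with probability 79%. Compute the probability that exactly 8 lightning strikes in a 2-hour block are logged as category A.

0.1380

Thinning: the lightning strikes that are logged as category A themselves form a Poisson process with rate 0.79 × 4.8 = 3.792 per hour.
Over the interval, μ = 3.792 × 2 = 7.584 (a 2-hour block = 2 hours).
P(N = 8) = e^(−7.584) · 7.584^8/8! ≈ 0.1380.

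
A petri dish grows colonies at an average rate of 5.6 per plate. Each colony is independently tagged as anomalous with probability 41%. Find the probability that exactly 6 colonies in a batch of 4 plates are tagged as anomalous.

Thinning: the colonies that are tagged as anomalous themselves form a Poisson process with rate 0.41 × 5.6 = 2.296 per plate.
Over the interval, μ = 2.296 × 4 = 9.184 (a batch of 4 plates = 4 plates).
P(N = 6) = e^(−9.184) · 9.184^6/6! ≈ 0.0856.

0.0856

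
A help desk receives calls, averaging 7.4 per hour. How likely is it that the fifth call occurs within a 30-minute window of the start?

Over the interval, μ = 7.4 × 0.5 = 3.7 (a 30-minute window = 0.5 hours).
The fifth arrival falls in the interval iff at least 5 events occur there: P(S_5 ≤ t) = P(N ≥ 5) = 1 − P(N ≤ 4) ≈ 0.3128.

0.3128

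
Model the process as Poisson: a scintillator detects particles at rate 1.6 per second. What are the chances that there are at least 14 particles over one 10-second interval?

0.7255

Over the interval, μ = 1.6 × 10 = 16 (a 10-second interval = 10 seconds).
P(N ≥ 14) = 1 − P(N ≤ 13) = 1 − Σ_{j=0}^{13} e^(−μ) μ^j/j! ≈ 0.7255.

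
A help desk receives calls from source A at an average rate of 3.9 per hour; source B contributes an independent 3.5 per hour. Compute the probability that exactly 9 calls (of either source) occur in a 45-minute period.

0.0535

Independent Poisson processes superpose: combined rate λ = 3.9 + 3.5 = 7.4 per hour.
Over the interval, μ = 7.4 × 0.75 = 5.55 (a 45-minute period = 0.75 hours).
P(N = 9) = e^(−5.55) · 5.55^9/9! ≈ 0.0535.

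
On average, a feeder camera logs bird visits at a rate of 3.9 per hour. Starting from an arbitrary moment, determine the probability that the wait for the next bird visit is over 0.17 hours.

0.5153

The wait for the next event is exponential with rate λ = 3.9 per hour.
P(T > 0.17) = e^(−λt) = e^(−3.9 × 0.17) = e^(−0.663) ≈ 0.5153.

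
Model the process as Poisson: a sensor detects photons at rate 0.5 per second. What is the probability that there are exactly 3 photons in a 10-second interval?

0.1404

Over the interval, μ = 0.5 × 10 = 5 (a 10-second interval = 10 seconds).
P(N = 3) = e^(−μ) μ^3/3! = e^(−5) · 5^3/6 ≈ 0.1404.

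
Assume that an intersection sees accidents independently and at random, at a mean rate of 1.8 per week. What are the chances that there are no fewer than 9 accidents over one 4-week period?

0.2973

Over the interval, μ = 1.8 × 4 = 7.2 (a 4-week period = 4 weeks).
P(N ≥ 9) = 1 − P(N ≤ 8) = 1 − Σ_{j=0}^{8} e^(−μ) μ^j/j! ≈ 0.2973.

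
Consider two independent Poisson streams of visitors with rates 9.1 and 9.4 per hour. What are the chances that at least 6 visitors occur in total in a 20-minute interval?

0.5807

Independent Poisson processes superpose: combined rate λ = 9.1 + 9.4 = 18.5 per hour.
Over the interval, μ = 18.5 × 1/3 ≈ 6.16667 (a 20-minute interval = 1/3 hours).
P(N ≥ 6) = 1 − P(N ≤ 5) ≈ 0.5807.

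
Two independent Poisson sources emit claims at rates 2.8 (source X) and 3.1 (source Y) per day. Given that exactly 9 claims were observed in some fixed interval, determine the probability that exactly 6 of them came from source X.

Given the total, each event is independently from source X with probability p = λ_X/(λ_X+λ_Y) = 2.8/5.9 ≈ 0.4746.
So K ~ Binomial(9, 2.8/5.9): P(K = 6) = C(9,6) · (2.8/5.9)^6 · (3.1/5.9)^3 ≈ 0.1392.

0.1392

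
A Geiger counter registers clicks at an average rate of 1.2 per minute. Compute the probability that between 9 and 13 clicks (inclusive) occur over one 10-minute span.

Over the interval, μ = 1.2 × 10 = 12 (a 10-minute span = 10 minutes).
P(9 ≤ N ≤ 13) = Σ_{j=9}^{13} e^(−12) · 12^j/j! ≈ 0.5265.

0.5265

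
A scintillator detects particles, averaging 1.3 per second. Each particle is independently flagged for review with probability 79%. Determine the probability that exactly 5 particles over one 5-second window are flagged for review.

0.1752

Thinning: the particles that are flagged for review themselves form a Poisson process with rate 0.79 × 1.3 = 1.027 per second.
Over the interval, μ = 1.027 × 5 = 5.135 (a 5-second window = 5 seconds).
P(N = 5) = e^(−5.135) · 5.135^5/5! ≈ 0.1752.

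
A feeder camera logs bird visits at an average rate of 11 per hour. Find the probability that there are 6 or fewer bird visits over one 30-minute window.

0.6860

Over the interval, μ = 11 × 0.5 = 5.5 (a 30-minute window = 0.5 hours).
P(N ≤ 6) = Σ_{j=0}^{6} e^(−μ) μ^j/j! ≈ 0.6860.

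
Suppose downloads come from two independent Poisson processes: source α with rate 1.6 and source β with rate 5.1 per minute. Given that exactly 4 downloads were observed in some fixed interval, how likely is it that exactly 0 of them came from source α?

Given the total, each event is independently from source α with probability p = λ_α/(λ_α+λ_β) = 1.6/6.7 ≈ 0.2388.
So K ~ Binomial(4, 1.6/6.7): P(K = 0) = C(4,0) · (1.6/6.7)^0 · (5.1/6.7)^4 ≈ 0.3357.

0.3357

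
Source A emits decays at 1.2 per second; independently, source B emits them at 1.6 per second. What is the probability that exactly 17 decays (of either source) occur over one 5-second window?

0.0713

Independent Poisson processes superpose: combined rate λ = 1.2 + 1.6 = 2.8 per second.
Over the interval, μ = 2.8 × 5 = 14 (a 5-second window = 5 seconds).
P(N = 17) = e^(−14) · 14^17/17! ≈ 0.0713.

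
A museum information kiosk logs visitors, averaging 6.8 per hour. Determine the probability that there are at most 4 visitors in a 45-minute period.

Over the interval, μ = 6.8 × 0.75 = 5.1 (a 45-minute period = 0.75 hours).
P(N ≤ 4) = Σ_{j=0}^{4} e^(−μ) μ^j/j! ≈ 0.4231.

0.4231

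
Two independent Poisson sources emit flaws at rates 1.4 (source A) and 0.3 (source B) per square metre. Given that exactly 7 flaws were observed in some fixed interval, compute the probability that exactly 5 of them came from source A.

0.2477

Given the total, each event is independently from source A with probability p = λ_A/(λ_A+λ_B) = 1.4/1.7 ≈ 0.8235.
So K ~ Binomial(7, 1.4/1.7): P(K = 5) = C(7,5) · (1.4/1.7)^5 · (0.3/1.7)^2 ≈ 0.2477.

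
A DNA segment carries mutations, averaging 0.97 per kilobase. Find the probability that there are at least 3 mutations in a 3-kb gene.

0.5563

Over the interval, μ = 0.97 × 3 = 2.91 (a 3-kb gene = 3 kilobases).
P(N ≥ 3) = 1 − P(N ≤ 2) = 1 − Σ_{j=0}^{2} e^(−μ) μ^j/j! ≈ 0.5563.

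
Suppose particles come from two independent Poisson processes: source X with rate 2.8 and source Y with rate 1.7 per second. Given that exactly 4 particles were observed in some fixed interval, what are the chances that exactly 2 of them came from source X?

Given the total, each event is independently from source X with probability p = λ_X/(λ_X+λ_Y) = 2.8/4.5 ≈ 0.6222.
So K ~ Binomial(4, 2.8/4.5): P(K = 2) = C(4,2) · (2.8/4.5)^2 · (1.7/4.5)^2 ≈ 0.3315.

0.3315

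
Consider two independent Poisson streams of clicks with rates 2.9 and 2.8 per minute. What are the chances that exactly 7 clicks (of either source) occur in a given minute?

0.1298

Independent Poisson processes superpose: combined rate λ = 2.9 + 2.8 = 5.7 per minute.
So μ = 5.7.
P(N = 7) = e^(−5.7) · 5.7^7/7! ≈ 0.1298.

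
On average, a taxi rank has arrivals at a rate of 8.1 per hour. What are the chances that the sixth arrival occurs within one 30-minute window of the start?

Over the interval, μ = 8.1 × 0.5 = 4.05 (a 30-minute window = 0.5 hours).
The sixth arrival falls in the interval iff at least 6 events occur there: P(S_6 ≤ t) = P(N ≥ 6) = 1 − P(N ≤ 5) ≈ 0.2227.

0.2227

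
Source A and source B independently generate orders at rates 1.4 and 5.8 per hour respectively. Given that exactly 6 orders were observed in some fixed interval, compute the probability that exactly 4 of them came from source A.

Given the total, each event is independently from source A with probability p = λ_A/(λ_A+λ_B) = 1.4/7.2 ≈ 0.1944.
So K ~ Binomial(6, 1.4/7.2): P(K = 4) = C(6,4) · (1.4/7.2)^4 · (5.8/7.2)^2 ≈ 0.0139.

0.0139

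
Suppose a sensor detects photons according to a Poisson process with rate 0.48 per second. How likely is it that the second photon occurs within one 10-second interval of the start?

0.9523

Over the interval, μ = 0.48 × 10 = 4.8 (a 10-second interval = 10 seconds).
The second arrival falls in the interval iff at least 2 events occur there: P(S_2 ≤ t) = P(N ≥ 2) = 1 − P(N ≤ 1) ≈ 0.9523.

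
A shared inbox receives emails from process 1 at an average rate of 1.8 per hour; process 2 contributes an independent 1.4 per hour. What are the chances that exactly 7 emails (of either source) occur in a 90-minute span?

0.0959

Independent Poisson processes superpose: combined rate λ = 1.8 + 1.4 = 3.2 per hour.
Over the interval, μ = 3.2 × 1.5 = 4.8 (a 90-minute span = 1.5 hours).
P(N = 7) = e^(−4.8) · 4.8^7/7! ≈ 0.0959.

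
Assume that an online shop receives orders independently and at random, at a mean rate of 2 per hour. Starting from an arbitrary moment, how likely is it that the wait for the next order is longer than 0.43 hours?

The wait for the next event is exponential with rate λ = 2 per hour.
P(T > 0.43) = e^(−λt) = e^(−2 × 0.43) = e^(−0.86) ≈ 0.4232.

0.4232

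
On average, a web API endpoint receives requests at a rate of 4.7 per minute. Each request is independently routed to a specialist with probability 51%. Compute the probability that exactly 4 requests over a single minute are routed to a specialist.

0.1252

Thinning: the requests that are routed to a specialist themselves form a Poisson process with rate 0.51 × 4.7 = 2.397 per minute.
So μ = 2.397.
P(N = 4) = e^(−2.397) · 2.397^4/4! ≈ 0.1252.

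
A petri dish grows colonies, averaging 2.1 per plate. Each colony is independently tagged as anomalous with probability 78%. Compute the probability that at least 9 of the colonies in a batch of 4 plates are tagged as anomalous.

0.2146

Thinning: the colonies that are tagged as anomalous themselves form a Poisson process with rate 0.78 × 2.1 = 1.638 per plate.
Over the interval, μ = 1.638 × 4 = 6.552 (a batch of 4 plates = 4 plates).
P(N ≥ 9) = 1 − P(N ≤ 8) ≈ 0.2146.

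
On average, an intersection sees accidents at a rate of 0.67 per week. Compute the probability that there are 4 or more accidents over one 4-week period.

Over the interval, μ = 0.67 × 4 = 2.68 (a 4-week period = 4 weeks).
P(N ≥ 4) = 1 − P(N ≤ 3) = 1 − Σ_{j=0}^{3} e^(−μ) μ^j/j! ≈ 0.2815.

0.2815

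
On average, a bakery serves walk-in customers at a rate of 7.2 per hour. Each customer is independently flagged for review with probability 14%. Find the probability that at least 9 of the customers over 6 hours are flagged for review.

Thinning: the customers that are flagged for review themselves form a Poisson process with rate 0.14 × 7.2 = 1.008 per hour.
Over the interval, μ = 1.008 × 6 = 6.048 (6 hours).
P(N ≥ 9) = 1 − P(N ≤ 8) ≈ 0.1578.

0.1578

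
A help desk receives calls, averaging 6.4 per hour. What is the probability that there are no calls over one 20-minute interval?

0.1184

Over the interval, μ = 6.4 × 1/3 ≈ 2.13333 (a 20-minute interval = 1/3 hours).
P(N = 0) = e^(−μ) μ^0/0! = e^(−2.13333) · 2.13333^0/1 ≈ 0.1184.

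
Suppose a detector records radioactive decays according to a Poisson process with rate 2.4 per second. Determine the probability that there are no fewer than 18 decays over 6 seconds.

0.2025

Over the interval, μ = 2.4 × 6 = 14.4 (6 seconds).
P(N ≥ 18) = 1 − P(N ≤ 17) = 1 − Σ_{j=0}^{17} e^(−μ) μ^j/j! ≈ 0.2025.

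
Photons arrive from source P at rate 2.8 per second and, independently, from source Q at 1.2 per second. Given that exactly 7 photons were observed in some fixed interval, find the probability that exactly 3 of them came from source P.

Given the total, each event is independently from source P with probability p = λ_P/(λ_P+λ_Q) = 2.8/4 = 0.7000.
So K ~ Binomial(7, 2.8/4): P(K = 3) = C(7,3) · (2.8/4)^3 · (1.2/4)^4 ≈ 0.0972.

0.0972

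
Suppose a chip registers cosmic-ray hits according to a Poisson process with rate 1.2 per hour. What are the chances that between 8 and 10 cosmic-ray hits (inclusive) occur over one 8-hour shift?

0.3745

Over the interval, μ = 1.2 × 8 = 9.6 (an 8-hour shift = 8 hours).
P(8 ≤ N ≤ 10) = Σ_{j=8}^{10} e^(−9.6) · 9.6^j/j! ≈ 0.3745.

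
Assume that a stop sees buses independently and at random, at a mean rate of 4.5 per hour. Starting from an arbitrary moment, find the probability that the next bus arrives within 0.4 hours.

Inter-arrival times are exponential with rate λ = 4.5 per hour.
P(T ≤ 0.4) = 1 − e^(−λt) = 1 − e^(−4.5 × 0.4) = 1 − e^(−1.8) ≈ 0.8347.

0.8347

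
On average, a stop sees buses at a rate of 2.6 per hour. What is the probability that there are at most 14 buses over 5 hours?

Over the interval, μ = 2.6 × 5 = 13 (5 hours).
P(N ≤ 14) = Σ_{j=0}^{14} e^(−μ) μ^j/j! ≈ 0.6751.

0.6751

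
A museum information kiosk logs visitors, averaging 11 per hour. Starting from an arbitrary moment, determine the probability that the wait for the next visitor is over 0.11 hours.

0.2982

The wait for the next event is exponential with rate λ = 11 per hour.
P(T > 0.11) = e^(−λt) = e^(−11 × 0.11) = e^(−1.21) ≈ 0.2982.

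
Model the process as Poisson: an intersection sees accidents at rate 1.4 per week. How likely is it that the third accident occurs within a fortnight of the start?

Over the interval, μ = 1.4 × 2 = 2.8 (a fortnight = 2 weeks).
The third arrival falls in the interval iff at least 3 events occur there: P(S_3 ≤ t) = P(N ≥ 3) = 1 − P(N ≤ 2) ≈ 0.5305.

0.5305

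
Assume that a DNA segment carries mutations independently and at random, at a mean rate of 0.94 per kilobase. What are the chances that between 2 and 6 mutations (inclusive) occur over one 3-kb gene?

Over the interval, μ = 0.94 × 3 = 2.82 (a 3-kb gene = 3 kilobases).
P(2 ≤ N ≤ 6) = Σ_{j=2}^{6} e^(−2.82) · 2.82^j/j! ≈ 0.7471.

0.7471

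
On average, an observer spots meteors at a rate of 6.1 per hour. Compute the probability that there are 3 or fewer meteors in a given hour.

0.1425

With mean μ = 6.1 per hour,
P(N ≤ 3) = Σ_{j=0}^{3} e^(−μ) μ^j/j! ≈ 0.1425.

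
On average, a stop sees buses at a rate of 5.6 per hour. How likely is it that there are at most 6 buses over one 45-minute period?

0.8675

Over the interval, μ = 5.6 × 0.75 = 4.2 (a 45-minute period = 0.75 hours).
P(N ≤ 6) = Σ_{j=0}^{6} e^(−μ) μ^j/j! ≈ 0.8675.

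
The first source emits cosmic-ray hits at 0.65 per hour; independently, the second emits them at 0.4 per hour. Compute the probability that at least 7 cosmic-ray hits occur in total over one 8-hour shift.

Independent Poisson processes superpose: combined rate λ = 0.65 + 0.4 = 1.05 per hour.
Over the interval, μ = 1.05 × 8 = 8.4 (an 8-hour shift = 8 hours).
P(N ≥ 7) = 1 − P(N ≤ 6) ≈ 0.7330.

0.7330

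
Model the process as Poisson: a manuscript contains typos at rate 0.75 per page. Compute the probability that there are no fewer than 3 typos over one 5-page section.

0.7229

Over the interval, μ = 0.75 × 5 = 3.75 (a 5-page section = 5 pages).
P(N ≥ 3) = 1 − P(N ≤ 2) = 1 − Σ_{j=0}^{2} e^(−μ) μ^j/j! ≈ 0.7229.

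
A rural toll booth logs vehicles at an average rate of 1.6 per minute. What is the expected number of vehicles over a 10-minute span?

16

E[N] = λt = 1.6 × 10 = 16 (a 10-minute span = 10 minutes).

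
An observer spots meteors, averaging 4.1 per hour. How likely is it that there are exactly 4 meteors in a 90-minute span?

0.1272

Over the interval, μ = 4.1 × 1.5 = 6.15 (a 90-minute span = 1.5 hours).
P(N = 4) = e^(−μ) μ^4/4! = e^(−6.15) · 6.15^4/24 ≈ 0.1272.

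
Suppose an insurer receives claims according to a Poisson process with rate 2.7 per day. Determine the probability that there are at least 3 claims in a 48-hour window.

0.9052

Over the interval, μ = 2.7 × 2 = 5.4 (a 48-hour window = 2 days).
P(N ≥ 3) = 1 − P(N ≤ 2) = 1 − Σ_{j=0}^{2} e^(−μ) μ^j/j! ≈ 0.9052.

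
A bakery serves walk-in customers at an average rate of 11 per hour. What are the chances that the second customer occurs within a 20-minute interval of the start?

Over the interval, μ = 11 × 1/3 ≈ 3.66667 (a 20-minute interval = 1/3 hours).
The second arrival falls in the interval iff at least 2 events occur there: P(S_2 ≤ t) = P(N ≥ 2) = 1 − P(N ≤ 1) ≈ 0.8807.

0.8807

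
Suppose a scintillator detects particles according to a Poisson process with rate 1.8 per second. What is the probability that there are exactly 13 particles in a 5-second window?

0.0504

Over the interval, μ = 1.8 × 5 = 9 (a 5-second window = 5 seconds).
P(N = 13) = e^(−μ) μ^13/13! = e^(−9) · 9^13/6227020800 ≈ 0.0504.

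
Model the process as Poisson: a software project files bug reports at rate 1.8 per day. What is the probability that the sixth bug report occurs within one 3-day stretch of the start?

0.4539

Over the interval, μ = 1.8 × 3 = 5.4 (a 3-day stretch = 3 days).
The sixth arrival falls in the interval iff at least 6 events occur there: P(S_6 ≤ t) = P(N ≥ 6) = 1 − P(N ≤ 5) ≈ 0.4539.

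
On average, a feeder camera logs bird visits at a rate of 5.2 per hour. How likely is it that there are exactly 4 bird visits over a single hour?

0.1681

With mean μ = 5.2 per hour,
P(N = 4) = e^(−μ) μ^4/4! = e^(−5.2) · 5.2^4/24 ≈ 0.1681.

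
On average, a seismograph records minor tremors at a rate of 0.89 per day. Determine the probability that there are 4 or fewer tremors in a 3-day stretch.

Over the interval, μ = 0.89 × 3 = 2.67 (a 3-day stretch = 3 days).
P(N ≤ 4) = Σ_{j=0}^{4} e^(−μ) μ^j/j! ≈ 0.8673.

0.8673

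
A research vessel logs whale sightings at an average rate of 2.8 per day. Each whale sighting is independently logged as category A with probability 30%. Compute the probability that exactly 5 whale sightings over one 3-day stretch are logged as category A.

Thinning: the whale sightings that are logged as category A themselves form a Poisson process with rate 0.3 × 2.8 = 0.84 per day.
Over the interval, μ = 0.84 × 3 = 2.52 (a 3-day stretch = 3 days).
P(N = 5) = e^(−2.52) · 2.52^5/5! ≈ 0.0681.

0.0681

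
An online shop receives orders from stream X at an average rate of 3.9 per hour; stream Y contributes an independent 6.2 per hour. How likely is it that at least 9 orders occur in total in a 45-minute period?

Independent Poisson processes superpose: combined rate λ = 3.9 + 6.2 = 10.1 per hour.
Over the interval, μ = 10.1 × 0.75 = 7.575 (a 45-minute period = 0.75 hours).
P(N ≥ 9) = 1 − P(N ≤ 8) ≈ 0.3484.

0.3484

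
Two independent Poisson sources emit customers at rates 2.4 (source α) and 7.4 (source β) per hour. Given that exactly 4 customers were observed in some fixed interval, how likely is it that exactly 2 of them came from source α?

Given the total, each event is independently from source α with probability p = λ_α/(λ_α+λ_β) = 2.4/9.8 ≈ 0.2449.
So K ~ Binomial(4, 2.4/9.8): P(K = 2) = C(4,2) · (2.4/9.8)^2 · (7.4/9.8)^2 ≈ 0.2052.

0.2052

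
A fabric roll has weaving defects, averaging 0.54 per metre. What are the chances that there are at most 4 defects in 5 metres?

0.8629

Over the interval, μ = 0.54 × 5 = 2.7 (5 metres).
P(N ≤ 4) = Σ_{j=0}^{4} e^(−μ) μ^j/j! ≈ 0.8629.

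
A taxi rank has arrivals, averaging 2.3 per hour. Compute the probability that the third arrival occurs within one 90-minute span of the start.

0.6698

Over the interval, μ = 2.3 × 1.5 = 3.45 (a 90-minute span = 1.5 hours).
The third arrival falls in the interval iff at least 3 events occur there: P(S_3 ≤ t) = P(N ≥ 3) = 1 − P(N ≤ 2) ≈ 0.6698.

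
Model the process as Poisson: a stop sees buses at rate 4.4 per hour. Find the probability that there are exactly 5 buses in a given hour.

With mean μ = 4.4 per hour,
P(N = 5) = e^(−μ) μ^5/5! = e^(−4.4) · 4.4^5/120 ≈ 0.1687.

0.1687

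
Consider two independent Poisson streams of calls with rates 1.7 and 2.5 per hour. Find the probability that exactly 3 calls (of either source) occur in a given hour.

0.1852

Independent Poisson processes superpose: combined rate λ = 1.7 + 2.5 = 4.2 per hour.
So μ = 4.2.
P(N = 3) = e^(−4.2) · 4.2^3/3! ≈ 0.1852.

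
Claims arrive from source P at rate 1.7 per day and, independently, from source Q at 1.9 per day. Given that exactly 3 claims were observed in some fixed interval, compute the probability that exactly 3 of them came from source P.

Given the total, each event is independently from source P with probability p = λ_P/(λ_P+λ_Q) = 1.7/3.6 ≈ 0.4722.
So K ~ Binomial(3, 1.7/3.6): P(K = 3) = C(3,3) · (1.7/3.6)^3 · (1.9/3.6)^0 ≈ 0.1053.

0.1053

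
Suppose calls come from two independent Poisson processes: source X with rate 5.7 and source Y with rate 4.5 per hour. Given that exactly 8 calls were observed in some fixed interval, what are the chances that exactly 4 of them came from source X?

0.2586

Given the total, each event is independently from source X with probability p = λ_X/(λ_X+λ_Y) = 5.7/10.2 ≈ 0.5588.
So K ~ Binomial(8, 5.7/10.2): P(K = 4) = C(8,4) · (5.7/10.2)^4 · (4.5/10.2)^4 ≈ 0.2586.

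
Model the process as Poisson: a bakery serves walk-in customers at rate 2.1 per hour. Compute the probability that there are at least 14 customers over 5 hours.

0.1747

Over the interval, μ = 2.1 × 5 = 10.5 (5 hours).
P(N ≥ 14) = 1 − P(N ≤ 13) = 1 − Σ_{j=0}^{13} e^(−μ) μ^j/j! ≈ 0.1747.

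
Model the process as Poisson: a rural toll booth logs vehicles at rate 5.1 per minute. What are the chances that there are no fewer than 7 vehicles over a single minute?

0.2526

With mean μ = 5.1 per minute,
P(N ≥ 7) = 1 − P(N ≤ 6) = 1 − Σ_{j=0}^{6} e^(−μ) μ^j/j! ≈ 0.2526.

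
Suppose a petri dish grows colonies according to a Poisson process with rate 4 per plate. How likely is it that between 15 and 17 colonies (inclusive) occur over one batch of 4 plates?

0.2918

Over the interval, μ = 4 × 4 = 16 (a batch of 4 plates = 4 plates).
P(15 ≤ N ≤ 17) = Σ_{j=15}^{17} e^(−16) · 16^j/j! ≈ 0.2918.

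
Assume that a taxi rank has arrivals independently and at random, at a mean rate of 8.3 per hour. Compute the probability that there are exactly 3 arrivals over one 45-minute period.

0.0796

Over the interval, μ = 8.3 × 0.75 = 6.225 (a 45-minute period = 0.75 hours).
P(N = 3) = e^(−μ) μ^3/3! = e^(−6.225) · 6.225^3/6 ≈ 0.0796.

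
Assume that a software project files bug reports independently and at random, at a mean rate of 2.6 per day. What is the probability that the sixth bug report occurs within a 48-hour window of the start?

0.4191

Over the interval, μ = 2.6 × 2 = 5.2 (a 48-hour window = 2 days).
The sixth arrival falls in the interval iff at least 6 events occur there: P(S_6 ≤ t) = P(N ≥ 6) = 1 − P(N ≤ 5) ≈ 0.4191.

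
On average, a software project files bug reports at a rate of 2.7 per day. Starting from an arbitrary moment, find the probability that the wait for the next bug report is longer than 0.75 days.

The wait for the next event is exponential with rate λ = 2.7 per day.
P(T > 0.75) = e^(−λt) = e^(−2.7 × 0.75) = e^(−2.025) ≈ 0.1320.

0.1320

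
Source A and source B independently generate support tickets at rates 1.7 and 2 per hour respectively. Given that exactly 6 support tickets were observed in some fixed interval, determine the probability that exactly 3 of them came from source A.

0.3064

Given the total, each event is independently from source A with probability p = λ_A/(λ_A+λ_B) = 1.7/3.7 ≈ 0.4595.
So K ~ Binomial(6, 1.7/3.7): P(K = 3) = C(6,3) · (1.7/3.7)^3 · (2/3.7)^3 ≈ 0.3064.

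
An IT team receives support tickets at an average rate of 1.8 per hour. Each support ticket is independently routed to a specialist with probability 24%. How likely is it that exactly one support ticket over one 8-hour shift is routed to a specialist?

Thinning: the support tickets that are routed to a specialist themselves form a Poisson process with rate 0.24 × 1.8 = 0.432 per hour.
Over the interval, μ = 0.432 × 8 = 3.456 (an 8-hour shift = 8 hours).
P(N = 1) = e^(−3.456) · 3.456^1/1! ≈ 0.1091.

0.1091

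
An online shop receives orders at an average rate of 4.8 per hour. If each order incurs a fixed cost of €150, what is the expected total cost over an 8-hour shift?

E[N] = 4.8 × 8 = 38.4 (an 8-hour shift = 8 hours); E[cost] = 38.4 × €150 = €5760.

€5760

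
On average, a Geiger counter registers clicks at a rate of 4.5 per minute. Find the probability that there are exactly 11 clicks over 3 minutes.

Over the interval, μ = 4.5 × 3 = 13.5 (3 minutes).
P(N = 11) = e^(−μ) μ^11/11! = e^(−13.5) · 13.5^11/39916800 ≈ 0.0932.

0.0932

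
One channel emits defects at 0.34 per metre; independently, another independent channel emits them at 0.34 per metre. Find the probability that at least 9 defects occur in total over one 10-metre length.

Independent Poisson processes superpose: combined rate λ = 0.34 + 0.34 = 0.68 per metre.
Over the interval, μ = 0.68 × 10 = 6.8 (a 10-metre length = 10 metres).
P(N ≥ 9) = 1 − P(N ≤ 8) ≈ 0.2452.

0.2452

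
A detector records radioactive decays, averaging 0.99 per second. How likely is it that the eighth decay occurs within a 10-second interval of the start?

0.7706

Over the interval, μ = 0.99 × 10 = 9.9 (a 10-second interval = 10 seconds).
The eighth arrival falls in the interval iff at least 8 events occur there: P(S_8 ≤ t) = P(N ≥ 8) = 1 − P(N ≤ 7) ≈ 0.7706.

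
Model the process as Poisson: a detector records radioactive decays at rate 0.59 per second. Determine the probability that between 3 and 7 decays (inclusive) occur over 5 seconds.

Over the interval, μ = 0.59 × 5 = 2.95 (5 seconds).
P(3 ≤ N ≤ 7) = Σ_{j=3}^{7} e^(−2.95) · 2.95^j/j! ≈ 0.5547.

0.5547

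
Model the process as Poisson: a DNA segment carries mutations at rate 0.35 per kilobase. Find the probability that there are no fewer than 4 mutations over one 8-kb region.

0.3081

Over the interval, μ = 0.35 × 8 = 2.8 (an 8-kb region = 8 kilobases).
P(N ≥ 4) = 1 − P(N ≤ 3) = 1 − Σ_{j=0}^{3} e^(−μ) μ^j/j! ≈ 0.3081.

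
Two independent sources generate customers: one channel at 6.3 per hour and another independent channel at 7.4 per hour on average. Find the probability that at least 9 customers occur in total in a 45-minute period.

Independent Poisson processes superpose: combined rate λ = 6.3 + 7.4 = 13.7 per hour.
Over the interval, μ = 13.7 × 0.75 = 10.275 (a 45-minute period = 0.75 hours).
P(N ≥ 9) = 1 − P(N ≤ 8) ≈ 0.6973.

0.6973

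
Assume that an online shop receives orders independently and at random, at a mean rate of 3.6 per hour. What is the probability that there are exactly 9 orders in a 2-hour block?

0.1070

Over the interval, μ = 3.6 × 2 = 7.2 (a 2-hour block = 2 hours).
P(N = 9) = e^(−μ) μ^9/9! = e^(−7.2) · 7.2^9/362880 ≈ 0.1070.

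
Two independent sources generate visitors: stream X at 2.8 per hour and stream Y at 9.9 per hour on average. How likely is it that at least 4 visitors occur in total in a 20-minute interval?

Independent Poisson processes superpose: combined rate λ = 2.8 + 9.9 = 12.7 per hour.
Over the interval, μ = 12.7 × 1/3 ≈ 4.23333 (a 20-minute interval = 1/3 hours).
P(N ≥ 4) = 1 − P(N ≤ 3) ≈ 0.6107.

0.6107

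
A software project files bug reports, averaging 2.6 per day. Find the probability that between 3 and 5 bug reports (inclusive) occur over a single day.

0.4325

With mean μ = 2.6 per day,
P(3 ≤ N ≤ 5) = Σ_{j=3}^{5} e^(−2.6) · 2.6^j/j! ≈ 0.4325.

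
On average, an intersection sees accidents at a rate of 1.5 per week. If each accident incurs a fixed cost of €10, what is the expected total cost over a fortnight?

€30

E[N] = 1.5 × 2 = 3 (a fortnight = 2 weeks); E[cost] = 3 × €10 = €30.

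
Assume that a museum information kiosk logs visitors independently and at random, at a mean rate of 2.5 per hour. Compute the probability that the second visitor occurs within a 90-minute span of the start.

Over the interval, μ = 2.5 × 1.5 = 3.75 (a 90-minute span = 1.5 hours).
The second arrival falls in the interval iff at least 2 events occur there: P(S_2 ≤ t) = P(N ≥ 2) = 1 − P(N ≤ 1) ≈ 0.8883.

0.8883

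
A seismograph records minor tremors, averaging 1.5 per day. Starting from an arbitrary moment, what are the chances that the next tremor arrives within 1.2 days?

0.8347

Inter-arrival times are exponential with rate λ = 1.5 per day.
P(T ≤ 1.2) = 1 − e^(−λt) = 1 − e^(−1.5 × 1.2) = 1 − e^(−1.8) ≈ 0.8347.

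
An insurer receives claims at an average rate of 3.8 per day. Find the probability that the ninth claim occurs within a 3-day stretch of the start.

Over the interval, μ = 3.8 × 3 = 11.4 (a 3-day stretch = 3 days).
The ninth arrival falls in the interval iff at least 9 events occur there: P(S_9 ≤ t) = P(N ≥ 9) = 1 − P(N ≤ 8) ≈ 0.8016.

0.8016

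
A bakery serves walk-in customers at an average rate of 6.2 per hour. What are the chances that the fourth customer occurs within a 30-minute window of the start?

Over the interval, μ = 6.2 × 0.5 = 3.1 (a 30-minute window = 0.5 hours).
The fourth arrival falls in the interval iff at least 4 events occur there: P(S_4 ≤ t) = P(N ≥ 4) = 1 − P(N ≤ 3) ≈ 0.3752.

0.3752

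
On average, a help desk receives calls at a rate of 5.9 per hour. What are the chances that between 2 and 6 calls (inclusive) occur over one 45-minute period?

0.7756

Over the interval, μ = 5.9 × 0.75 = 4.425 (a 45-minute period = 0.75 hours).
P(2 ≤ N ≤ 6) = Σ_{j=2}^{6} e^(−4.425) · 4.425^j/j! ≈ 0.7756.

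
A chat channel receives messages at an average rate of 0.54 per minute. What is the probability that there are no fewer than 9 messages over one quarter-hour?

Over the interval, μ = 0.54 × 15 = 8.1 (a quarter-hour = 15 minutes).
P(N ≥ 9) = 1 − P(N ≤ 8) = 1 − Σ_{j=0}^{8} e^(−μ) μ^j/j! ≈ 0.4214.

0.4214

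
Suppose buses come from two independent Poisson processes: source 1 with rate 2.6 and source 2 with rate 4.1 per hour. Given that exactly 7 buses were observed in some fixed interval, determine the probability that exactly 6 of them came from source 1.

0.0146

Given the total, each event is independently from source 1 with probability p = λ_1/(λ_1+λ_2) = 2.6/6.7 ≈ 0.3881.
So K ~ Binomial(7, 2.6/6.7): P(K = 6) = C(7,6) · (2.6/6.7)^6 · (4.1/6.7)^1 ≈ 0.0146.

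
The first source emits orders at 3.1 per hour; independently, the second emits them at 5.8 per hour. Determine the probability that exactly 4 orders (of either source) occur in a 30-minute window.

0.1908

Independent Poisson processes superpose: combined rate λ = 3.1 + 5.8 = 8.9 per hour.
Over the interval, μ = 8.9 × 0.5 = 4.45 (a 30-minute window = 0.5 hours).
P(N = 4) = e^(−4.45) · 4.45^4/4! ≈ 0.1908.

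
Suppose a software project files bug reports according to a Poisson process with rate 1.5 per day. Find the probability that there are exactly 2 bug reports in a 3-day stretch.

Over the interval, μ = 1.5 × 3 = 4.5 (a 3-day stretch = 3 days).
P(N = 2) = e^(−μ) μ^2/2! = e^(−4.5) · 4.5^2/2 ≈ 0.1125.

0.1125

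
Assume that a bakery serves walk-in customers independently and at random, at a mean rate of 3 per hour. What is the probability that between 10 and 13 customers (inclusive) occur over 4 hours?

0.4391

Over the interval, μ = 3 × 4 = 12 (4 hours).
P(10 ≤ N ≤ 13) = Σ_{j=10}^{13} e^(−12) · 12^j/j! ≈ 0.4391.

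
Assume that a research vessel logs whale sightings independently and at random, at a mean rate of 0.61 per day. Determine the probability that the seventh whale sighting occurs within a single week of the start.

Over the interval, μ = 0.61 × 7 = 4.27 (a week = 7 days).
The seventh arrival falls in the interval iff at least 7 events occur there: P(S_7 ≤ t) = P(N ≥ 7) = 1 − P(N ≤ 6) ≈ 0.1407.

0.1407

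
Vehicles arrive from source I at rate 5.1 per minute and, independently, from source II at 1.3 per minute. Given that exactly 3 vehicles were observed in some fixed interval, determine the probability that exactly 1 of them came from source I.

Given the total, each event is independently from source I with probability p = λ_I/(λ_I+λ_II) = 5.1/6.4 ≈ 0.7969.
So K ~ Binomial(3, 5.1/6.4): P(K = 1) = C(3,1) · (5.1/6.4)^1 · (1.3/6.4)^2 ≈ 0.0986.

0.0986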